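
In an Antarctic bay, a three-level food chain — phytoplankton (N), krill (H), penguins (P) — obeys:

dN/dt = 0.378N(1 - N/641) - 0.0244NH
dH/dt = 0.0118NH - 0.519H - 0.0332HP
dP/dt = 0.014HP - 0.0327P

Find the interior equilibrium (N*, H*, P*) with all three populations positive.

N* ≈ 544, H* ≈ 2.34, P* ≈ 178

From dP/dt = 0: 0.014H* = 0.0327, so H* = 2.34.
From dN/dt = 0: 0.378(1 - N*/641) = 0.0244·2.34, giving N* = 641·(1 - 0.151) = 544.
From dH/dt = 0: 0.0118·544 - 0.519 = 0.0332P*, so P* = 5.9/0.0332 = 178.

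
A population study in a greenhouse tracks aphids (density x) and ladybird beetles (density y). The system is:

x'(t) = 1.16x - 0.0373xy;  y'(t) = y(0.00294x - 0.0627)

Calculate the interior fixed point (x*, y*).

Set dy/dt = 0 with y > 0: 0.00294x - 0.0627 = 0, so x* = 0.0627/0.00294 = 21.3.
Set dx/dt = 0 with x > 0: 1.16 - 0.0373y = 0, so y* = 1.16/0.0373 = 31.1.

x* ≈ 21.3, y* ≈ 31.1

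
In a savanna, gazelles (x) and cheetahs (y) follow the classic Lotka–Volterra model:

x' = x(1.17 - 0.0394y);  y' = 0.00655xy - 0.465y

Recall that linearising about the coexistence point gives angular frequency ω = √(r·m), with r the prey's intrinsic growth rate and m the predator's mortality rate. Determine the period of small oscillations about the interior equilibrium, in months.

Here r = 1.17 and m = 0.465, so r·m = 0.544.
ω = √0.544 = 0.738 per month, hence T = 2π/ω ≈ 8.52 months.

T ≈ 8.52 months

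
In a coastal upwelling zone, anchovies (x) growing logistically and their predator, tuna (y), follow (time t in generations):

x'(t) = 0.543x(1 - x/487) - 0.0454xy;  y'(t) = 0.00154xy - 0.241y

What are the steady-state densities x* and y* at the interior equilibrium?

From dy/dt = 0 with y > 0: 0.00154x* = 0.241, so x* = 156.
Substitute into dx/dt = 0: 0.543(1 - 156/487) = 0.0454y*.
The bracket is 0.679, giving y* = 0.369/0.0454 = 8.12.

x* ≈ 156, y* ≈ 8.12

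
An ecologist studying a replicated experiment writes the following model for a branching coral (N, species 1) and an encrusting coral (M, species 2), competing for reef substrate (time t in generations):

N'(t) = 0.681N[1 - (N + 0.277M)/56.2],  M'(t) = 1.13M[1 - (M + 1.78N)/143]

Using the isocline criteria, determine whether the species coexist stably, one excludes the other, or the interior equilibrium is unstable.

stable coexistence

Compare the nullcline intercepts: K1/α12 = 56.2/0.277 = 203 > K2 = 143; K2/α21 = 143/1.78 = 80.3 > K1 = 56.2.
Since both inequalities hold, each species can invade when rare, so the interior equilibrium is stable.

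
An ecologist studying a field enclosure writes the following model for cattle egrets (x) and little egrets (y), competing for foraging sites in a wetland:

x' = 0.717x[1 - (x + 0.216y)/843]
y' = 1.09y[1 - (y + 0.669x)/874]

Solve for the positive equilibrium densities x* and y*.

x* ≈ 765, y* ≈ 362

Setting both brackets to zero gives the nullclines x + 0.216y = 843 and 0.669x + y = 874.
Substituting y = 874 - 0.669x into the first: x(1 - 0.216·0.669) = 843 - 0.216·874.
So x* = 654/0.855 = 765, and then y* = 874 - 0.669·765 = 362.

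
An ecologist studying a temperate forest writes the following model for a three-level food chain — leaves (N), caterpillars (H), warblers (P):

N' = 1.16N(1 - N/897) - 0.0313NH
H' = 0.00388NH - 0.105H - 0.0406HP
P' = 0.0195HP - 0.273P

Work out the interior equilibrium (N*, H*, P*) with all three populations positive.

From dP/dt = 0: 0.0195H* = 0.273, so H* = 14.
From dN/dt = 0: 1.16(1 - N*/897) = 0.0313·14, giving N* = 897·(1 - 0.378) = 558.
From dH/dt = 0: 0.00388·558 - 0.105 = 0.0406P*, so P* = 2.06/0.0406 = 50.8.

N* ≈ 558, H* ≈ 14, P* ≈ 50.8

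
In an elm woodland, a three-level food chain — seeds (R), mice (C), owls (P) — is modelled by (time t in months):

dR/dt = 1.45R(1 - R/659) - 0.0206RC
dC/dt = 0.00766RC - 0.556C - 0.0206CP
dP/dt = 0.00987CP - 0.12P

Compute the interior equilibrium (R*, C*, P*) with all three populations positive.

From dP/dt = 0: 0.00987C* = 0.12, so C* = 12.2.
From dR/dt = 0: 1.45(1 - R*/659) = 0.0206·12.2, giving R* = 659·(1 - 0.173) = 545.
From dC/dt = 0: 0.00766·545 - 0.556 = 0.0206P*, so P* = 3.62/0.0206 = 176.

R* ≈ 545, C* ≈ 12.2, P* ≈ 176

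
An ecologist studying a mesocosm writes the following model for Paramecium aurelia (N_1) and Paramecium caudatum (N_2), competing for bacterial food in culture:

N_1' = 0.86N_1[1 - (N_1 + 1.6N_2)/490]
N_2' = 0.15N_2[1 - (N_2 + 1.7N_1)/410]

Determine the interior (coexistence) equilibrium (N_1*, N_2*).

Setting both brackets to zero gives the nullclines N_1 + 1.6N_2 = 490 and 1.7N_1 + N_2 = 410.
Substituting N_2 = 410 - 1.7N_1 into the first: N_1(1 - 1.6·1.7) = 490 - 1.6·410.
So N_1* = -166/-1.72 = 96.5, and then N_2* = 410 - 1.7·96.5 = 246.

N_1* ≈ 96.5, N_2* ≈ 246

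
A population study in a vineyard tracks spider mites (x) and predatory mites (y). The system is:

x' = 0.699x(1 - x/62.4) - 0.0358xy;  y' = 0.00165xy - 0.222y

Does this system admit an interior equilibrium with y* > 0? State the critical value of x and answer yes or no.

The predator equation gives dy/dt > 0 only when x > 0.222/0.00165 = 135.
Without the predator, x → K = 62.4. Since 62.4 < 135, the predator cannot invade.

Threshold x = 135; K < 135, so no, the predator goes extinct.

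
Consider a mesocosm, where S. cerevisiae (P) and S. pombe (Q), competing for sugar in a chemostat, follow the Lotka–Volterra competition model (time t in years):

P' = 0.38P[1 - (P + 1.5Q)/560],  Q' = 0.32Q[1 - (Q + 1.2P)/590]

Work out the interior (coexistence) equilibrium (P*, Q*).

P* ≈ 406, Q* ≈ 103

Setting both brackets to zero gives the nullclines P + 1.5Q = 560 and 1.2P + Q = 590.
Substituting Q = 590 - 1.2P into the first: P(1 - 1.5·1.2) = 560 - 1.5·590.
So P* = -325/-0.8 = 406, and then Q* = 590 - 1.2·406 = 103.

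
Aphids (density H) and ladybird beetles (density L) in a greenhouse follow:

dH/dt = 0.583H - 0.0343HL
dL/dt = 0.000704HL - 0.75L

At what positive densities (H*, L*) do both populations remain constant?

Set dL/dt = 0 with L > 0: 0.000704H - 0.75 = 0, so H* = 0.75/0.000704 = 1070.
Set dH/dt = 0 with H > 0: 0.583 - 0.0343L = 0, so L* = 0.583/0.0343 = 17.

H* ≈ 1070, L* ≈ 17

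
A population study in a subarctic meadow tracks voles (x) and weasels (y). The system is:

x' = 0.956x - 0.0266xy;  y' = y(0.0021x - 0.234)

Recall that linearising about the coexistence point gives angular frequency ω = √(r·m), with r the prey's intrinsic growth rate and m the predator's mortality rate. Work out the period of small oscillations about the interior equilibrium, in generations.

T ≈ 13.3 generations

Here r = 0.956 and m = 0.234, so r·m = 0.224.
ω = √0.224 = 0.473 per generation, hence T = 2π/ω ≈ 13.3 generations.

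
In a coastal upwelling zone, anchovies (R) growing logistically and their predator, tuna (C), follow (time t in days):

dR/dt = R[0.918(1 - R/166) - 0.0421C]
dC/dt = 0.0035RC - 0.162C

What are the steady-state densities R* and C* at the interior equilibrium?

R* ≈ 46.3, C* ≈ 15.7

From dC/dt = 0 with C > 0: 0.0035R* = 0.162, so R* = 46.3.
Substitute into dR/dt = 0: 0.918(1 - 46.3/166) = 0.0421C*.
The bracket is 0.721, giving C* = 0.662/0.0421 = 15.7.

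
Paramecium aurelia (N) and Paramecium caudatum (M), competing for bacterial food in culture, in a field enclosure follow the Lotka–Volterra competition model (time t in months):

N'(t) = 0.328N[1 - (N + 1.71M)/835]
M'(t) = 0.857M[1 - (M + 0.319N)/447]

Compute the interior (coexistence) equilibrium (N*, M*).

N* ≈ 155, M* ≈ 397

Setting both brackets to zero gives the nullclines N + 1.71M = 835 and 0.319N + M = 447.
Substituting M = 447 - 0.319N into the first: N(1 - 1.71·0.319) = 835 - 1.71·447.
So N* = 70.6/0.455 = 155, and then M* = 447 - 0.319·155 = 397.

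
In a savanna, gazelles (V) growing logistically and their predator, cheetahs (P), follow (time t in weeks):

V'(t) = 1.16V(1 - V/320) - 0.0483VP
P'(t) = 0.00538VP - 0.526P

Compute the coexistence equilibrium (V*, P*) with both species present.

V* ≈ 97.8, P* ≈ 16.7

From dP/dt = 0 with P > 0: 0.00538V* = 0.526, so V* = 97.8.
Substitute into dV/dt = 0: 1.16(1 - 97.8/320) = 0.0483P*.
The bracket is 0.694, giving P* = 0.806/0.0483 = 16.7.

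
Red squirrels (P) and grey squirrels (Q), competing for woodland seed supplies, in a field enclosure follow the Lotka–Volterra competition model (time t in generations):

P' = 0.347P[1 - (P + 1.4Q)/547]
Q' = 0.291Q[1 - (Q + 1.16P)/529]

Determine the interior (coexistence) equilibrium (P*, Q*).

Setting both brackets to zero gives the nullclines P + 1.4Q = 547 and 1.16P + Q = 529.
Substituting Q = 529 - 1.16P into the first: P(1 - 1.4·1.16) = 547 - 1.4·529.
So P* = -194/-0.624 = 310, and then Q* = 529 - 1.16·310 = 169.

P* ≈ 310, Q* ≈ 169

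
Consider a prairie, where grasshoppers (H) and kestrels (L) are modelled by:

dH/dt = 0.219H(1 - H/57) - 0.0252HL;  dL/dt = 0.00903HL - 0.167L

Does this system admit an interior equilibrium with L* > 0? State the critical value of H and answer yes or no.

Threshold H = 18.5; K > 18.5, so yes, the predator persists.

The predator equation gives dL/dt > 0 only when H > 0.167/0.00903 = 18.5.
Without the predator, H → K = 57. Since 57 > 18.5, the predator can invade and persist.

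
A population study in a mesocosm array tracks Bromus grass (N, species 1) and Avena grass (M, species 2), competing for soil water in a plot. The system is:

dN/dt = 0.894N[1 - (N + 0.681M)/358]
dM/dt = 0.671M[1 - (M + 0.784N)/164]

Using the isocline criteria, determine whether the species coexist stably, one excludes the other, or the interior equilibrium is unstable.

Compare the nullcline intercepts: K1/α12 = 358/0.681 = 526 > K2 = 164; K2/α21 = 164/0.784 = 209 < K1 = 358.
Since the inequalities point opposite ways, species 1 can invade but species 2 cannot.

species 1 excludes species 2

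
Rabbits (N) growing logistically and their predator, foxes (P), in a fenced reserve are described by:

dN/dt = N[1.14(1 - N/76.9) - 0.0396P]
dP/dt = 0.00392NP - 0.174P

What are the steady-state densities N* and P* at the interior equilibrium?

N* ≈ 44.4, P* ≈ 12.2

From dP/dt = 0 with P > 0: 0.00392N* = 0.174, so N* = 44.4.
Substitute into dN/dt = 0: 1.14(1 - 44.4/76.9) = 0.0396P*.
The bracket is 0.423, giving P* = 0.482/0.0396 = 12.2.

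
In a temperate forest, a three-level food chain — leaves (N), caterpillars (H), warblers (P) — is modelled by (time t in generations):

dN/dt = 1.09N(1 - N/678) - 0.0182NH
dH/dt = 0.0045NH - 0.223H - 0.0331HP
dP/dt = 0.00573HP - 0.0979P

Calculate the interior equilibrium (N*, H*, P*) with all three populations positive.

N* ≈ 485, H* ≈ 17.1, P* ≈ 59.1

From dP/dt = 0: 0.00573H* = 0.0979, so H* = 17.1.
From dN/dt = 0: 1.09(1 - N*/678) = 0.0182·17.1, giving N* = 678·(1 - 0.285) = 485.
From dH/dt = 0: 0.0045·485 - 0.223 = 0.0331P*, so P* = 1.96/0.0331 = 59.1.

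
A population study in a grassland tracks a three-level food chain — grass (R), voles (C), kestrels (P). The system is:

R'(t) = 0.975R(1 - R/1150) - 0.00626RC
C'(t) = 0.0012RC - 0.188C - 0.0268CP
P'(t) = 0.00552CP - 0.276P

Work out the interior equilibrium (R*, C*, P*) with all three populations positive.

From dP/dt = 0: 0.00552C* = 0.276, so C* = 50.
From dR/dt = 0: 0.975(1 - R*/1150) = 0.00626·50, giving R* = 1150·(1 - 0.321) = 781.
From dC/dt = 0: 0.0012·781 - 0.188 = 0.0268P*, so P* = 0.749/0.0268 = 27.9.

R* ≈ 781, C* ≈ 50, P* ≈ 27.9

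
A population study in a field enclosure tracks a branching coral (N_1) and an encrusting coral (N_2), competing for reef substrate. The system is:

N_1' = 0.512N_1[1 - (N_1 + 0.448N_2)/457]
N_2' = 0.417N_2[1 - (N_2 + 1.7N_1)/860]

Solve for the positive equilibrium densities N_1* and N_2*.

Setting both brackets to zero gives the nullclines N_1 + 0.448N_2 = 457 and 1.7N_1 + N_2 = 860.
Substituting N_2 = 860 - 1.7N_1 into the first: N_1(1 - 0.448·1.7) = 457 - 0.448·860.
So N_1* = 71.7/0.238 = 301, and then N_2* = 860 - 1.7·301 = 349.

N_1* ≈ 301, N_2* ≈ 349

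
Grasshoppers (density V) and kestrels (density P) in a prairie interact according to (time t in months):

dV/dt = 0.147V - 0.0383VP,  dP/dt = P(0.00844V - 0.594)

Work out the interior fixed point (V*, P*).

V* ≈ 70.4, P* ≈ 3.84

Set dP/dt = 0 with P > 0: 0.00844V - 0.594 = 0, so V* = 0.594/0.00844 = 70.4.
Set dV/dt = 0 with V > 0: 0.147 - 0.0383P = 0, so P* = 0.147/0.0383 = 3.84.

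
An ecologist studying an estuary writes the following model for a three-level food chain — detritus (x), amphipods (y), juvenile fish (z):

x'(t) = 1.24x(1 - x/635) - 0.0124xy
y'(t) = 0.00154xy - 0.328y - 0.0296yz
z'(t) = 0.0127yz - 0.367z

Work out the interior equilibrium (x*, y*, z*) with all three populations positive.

x* ≈ 452, y* ≈ 28.9, z* ≈ 12.4

From dz/dt = 0: 0.0127y* = 0.367, so y* = 28.9.
From dx/dt = 0: 1.24(1 - x*/635) = 0.0124·28.9, giving x* = 635·(1 - 0.289) = 452.
From dy/dt = 0: 0.00154·452 - 0.328 = 0.0296z*, so z* = 0.367/0.0296 = 12.4.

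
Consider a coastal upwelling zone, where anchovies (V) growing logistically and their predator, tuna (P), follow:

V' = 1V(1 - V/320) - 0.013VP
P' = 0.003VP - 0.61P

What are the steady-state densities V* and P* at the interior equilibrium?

V* ≈ 203, P* ≈ 28

From dP/dt = 0 with P > 0: 0.003V* = 0.61, so V* = 203.
Substitute into dV/dt = 0: 1(1 - 203/320) = 0.013P*.
The bracket is 0.365, giving P* = 0.365/0.013 = 28.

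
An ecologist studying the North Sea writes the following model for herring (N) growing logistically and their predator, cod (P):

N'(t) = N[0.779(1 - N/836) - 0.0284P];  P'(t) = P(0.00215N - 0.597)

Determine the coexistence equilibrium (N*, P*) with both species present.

From dP/dt = 0 with P > 0: 0.00215N* = 0.597, so N* = 278.
Substitute into dN/dt = 0: 0.779(1 - 278/836) = 0.0284P*.
The bracket is 0.668, giving P* = 0.52/0.0284 = 18.3.

N* ≈ 278, P* ≈ 18.3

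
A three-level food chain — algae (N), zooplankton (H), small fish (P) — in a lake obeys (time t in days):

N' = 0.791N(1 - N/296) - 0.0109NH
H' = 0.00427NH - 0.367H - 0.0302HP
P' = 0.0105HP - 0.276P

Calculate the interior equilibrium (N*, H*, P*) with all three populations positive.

From dP/dt = 0: 0.0105H* = 0.276, so H* = 26.3.
From dN/dt = 0: 0.791(1 - N*/296) = 0.0109·26.3, giving N* = 296·(1 - 0.362) = 189.
From dH/dt = 0: 0.00427·189 - 0.367 = 0.0302P*, so P* = 0.439/0.0302 = 14.5.

N* ≈ 189, H* ≈ 26.3, P* ≈ 14.5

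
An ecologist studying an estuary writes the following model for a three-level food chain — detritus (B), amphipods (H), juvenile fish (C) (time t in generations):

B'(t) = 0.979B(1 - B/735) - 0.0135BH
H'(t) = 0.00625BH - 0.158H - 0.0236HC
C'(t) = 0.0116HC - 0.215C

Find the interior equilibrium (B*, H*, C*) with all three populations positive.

From dC/dt = 0: 0.0116H* = 0.215, so H* = 18.5.
From dB/dt = 0: 0.979(1 - B*/735) = 0.0135·18.5, giving B* = 735·(1 - 0.256) = 547.
From dH/dt = 0: 0.00625·547 - 0.158 = 0.0236C*, so C* = 3.26/0.0236 = 138.

B* ≈ 547, H* ≈ 18.5, C* ≈ 138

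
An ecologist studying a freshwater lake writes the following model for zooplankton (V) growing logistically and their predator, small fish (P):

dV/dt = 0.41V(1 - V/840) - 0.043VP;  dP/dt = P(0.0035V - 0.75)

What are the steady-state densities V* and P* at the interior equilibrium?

From dP/dt = 0 with P > 0: 0.0035V* = 0.75, so V* = 214.
Substitute into dV/dt = 0: 0.41(1 - 214/840) = 0.043P*.
The bracket is 0.745, giving P* = 0.305/0.043 = 7.1.

V* ≈ 214, P* ≈ 7.1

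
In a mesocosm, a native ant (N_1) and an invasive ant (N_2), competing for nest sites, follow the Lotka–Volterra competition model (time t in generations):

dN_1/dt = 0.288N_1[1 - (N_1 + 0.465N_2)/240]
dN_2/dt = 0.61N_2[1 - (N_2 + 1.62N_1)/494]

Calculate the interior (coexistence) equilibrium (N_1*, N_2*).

N_1* ≈ 41.7, N_2* ≈ 426

Setting both brackets to zero gives the nullclines N_1 + 0.465N_2 = 240 and 1.62N_1 + N_2 = 494.
Substituting N_2 = 494 - 1.62N_1 into the first: N_1(1 - 0.465·1.62) = 240 - 0.465·494.
So N_1* = 10.3/0.247 = 41.7, and then N_2* = 494 - 1.62·41.7 = 426.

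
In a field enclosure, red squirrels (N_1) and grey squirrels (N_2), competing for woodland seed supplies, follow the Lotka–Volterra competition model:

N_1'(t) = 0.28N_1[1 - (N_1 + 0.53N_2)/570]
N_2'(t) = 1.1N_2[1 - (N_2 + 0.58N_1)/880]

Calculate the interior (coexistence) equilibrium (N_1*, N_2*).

N_1* ≈ 150, N_2* ≈ 793

Setting both brackets to zero gives the nullclines N_1 + 0.53N_2 = 570 and 0.58N_1 + N_2 = 880.
Substituting N_2 = 880 - 0.58N_1 into the first: N_1(1 - 0.53·0.58) = 570 - 0.53·880.
So N_1* = 104/0.693 = 150, and then N_2* = 880 - 0.58·150 = 793.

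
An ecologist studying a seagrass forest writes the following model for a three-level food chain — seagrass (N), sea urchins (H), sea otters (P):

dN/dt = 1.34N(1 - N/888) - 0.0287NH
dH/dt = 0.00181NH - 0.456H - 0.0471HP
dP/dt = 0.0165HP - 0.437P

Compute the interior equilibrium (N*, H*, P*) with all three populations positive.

From dP/dt = 0: 0.0165H* = 0.437, so H* = 26.5.
From dN/dt = 0: 1.34(1 - N*/888) = 0.0287·26.5, giving N* = 888·(1 - 0.567) = 384.
From dH/dt = 0: 0.00181·384 - 0.456 = 0.0471P*, so P* = 0.24/0.0471 = 5.09.

N* ≈ 384, H* ≈ 26.5, P* ≈ 5.09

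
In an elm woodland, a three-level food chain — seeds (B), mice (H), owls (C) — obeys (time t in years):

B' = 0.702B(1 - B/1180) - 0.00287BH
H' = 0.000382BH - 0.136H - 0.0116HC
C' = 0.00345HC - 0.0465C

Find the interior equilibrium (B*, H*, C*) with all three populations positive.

B* ≈ 1110, H* ≈ 13.5, C* ≈ 25

From dC/dt = 0: 0.00345H* = 0.0465, so H* = 13.5.
From dB/dt = 0: 0.702(1 - B*/1180) = 0.00287·13.5, giving B* = 1180·(1 - 0.0551) = 1110.
From dH/dt = 0: 0.000382·1110 - 0.136 = 0.0116C*, so C* = 0.29/0.0116 = 25.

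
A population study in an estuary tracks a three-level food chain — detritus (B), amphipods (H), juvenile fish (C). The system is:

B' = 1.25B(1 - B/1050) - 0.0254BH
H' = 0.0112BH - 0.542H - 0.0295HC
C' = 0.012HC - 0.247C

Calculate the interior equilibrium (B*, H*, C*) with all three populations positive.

B* ≈ 611, H* ≈ 20.6, C* ≈ 214

From dC/dt = 0: 0.012H* = 0.247, so H* = 20.6.
From dB/dt = 0: 1.25(1 - B*/1050) = 0.0254·20.6, giving B* = 1050·(1 - 0.418) = 611.
From dH/dt = 0: 0.0112·611 - 0.542 = 0.0295C*, so C* = 6.3/0.0295 = 214.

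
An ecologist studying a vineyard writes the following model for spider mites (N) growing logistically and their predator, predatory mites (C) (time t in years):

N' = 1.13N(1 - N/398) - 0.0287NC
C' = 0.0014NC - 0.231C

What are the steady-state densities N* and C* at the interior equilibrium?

From dC/dt = 0 with C > 0: 0.0014N* = 0.231, so N* = 165.
Substitute into dN/dt = 0: 1.13(1 - 165/398) = 0.0287C*.
The bracket is 0.585, giving C* = 0.662/0.0287 = 23.

N* ≈ 165, C* ≈ 23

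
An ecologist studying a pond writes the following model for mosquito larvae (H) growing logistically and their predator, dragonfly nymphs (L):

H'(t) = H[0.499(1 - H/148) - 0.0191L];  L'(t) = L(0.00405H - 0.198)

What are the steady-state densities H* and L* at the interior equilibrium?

H* ≈ 48.9, L* ≈ 17.5

From dL/dt = 0 with L > 0: 0.00405H* = 0.198, so H* = 48.9.
Substitute into dH/dt = 0: 0.499(1 - 48.9/148) = 0.0191L*.
The bracket is 0.67, giving L* = 0.334/0.0191 = 17.5.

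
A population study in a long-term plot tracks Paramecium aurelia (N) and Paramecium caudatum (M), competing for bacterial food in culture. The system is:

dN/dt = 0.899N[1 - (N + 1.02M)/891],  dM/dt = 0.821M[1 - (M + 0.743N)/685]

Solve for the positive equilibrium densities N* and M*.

N* ≈ 794, M* ≈ 94.9

Setting both brackets to zero gives the nullclines N + 1.02M = 891 and 0.743N + M = 685.
Substituting M = 685 - 0.743N into the first: N(1 - 1.02·0.743) = 891 - 1.02·685.
So N* = 192/0.242 = 794, and then M* = 685 - 0.743·794 = 94.9.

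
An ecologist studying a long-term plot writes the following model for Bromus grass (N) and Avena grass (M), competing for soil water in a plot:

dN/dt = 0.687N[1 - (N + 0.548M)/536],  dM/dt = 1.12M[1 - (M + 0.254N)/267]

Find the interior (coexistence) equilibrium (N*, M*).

N* ≈ 453, M* ≈ 152

Setting both brackets to zero gives the nullclines N + 0.548M = 536 and 0.254N + M = 267.
Substituting M = 267 - 0.254N into the first: N(1 - 0.548·0.254) = 536 - 0.548·267.
So N* = 390/0.861 = 453, and then M* = 267 - 0.254·453 = 152.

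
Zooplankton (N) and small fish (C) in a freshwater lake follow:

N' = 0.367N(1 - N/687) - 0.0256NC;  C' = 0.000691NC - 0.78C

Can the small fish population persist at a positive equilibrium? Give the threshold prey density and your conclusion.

The predator equation gives dC/dt > 0 only when N > 0.78/0.000691 = 1130.
Without the predator, N → K = 687. Since 687 < 1130, the predator cannot invade.

Threshold N = 1130; K < 1130, so no, the predator goes extinct.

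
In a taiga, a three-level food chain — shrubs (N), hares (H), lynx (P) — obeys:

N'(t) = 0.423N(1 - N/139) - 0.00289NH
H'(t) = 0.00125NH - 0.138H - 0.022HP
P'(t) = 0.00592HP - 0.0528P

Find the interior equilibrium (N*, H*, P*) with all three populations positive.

N* ≈ 131, H* ≈ 8.92, P* ≈ 1.14

From dP/dt = 0: 0.00592H* = 0.0528, so H* = 8.92.
From dN/dt = 0: 0.423(1 - N*/139) = 0.00289·8.92, giving N* = 139·(1 - 0.0609) = 131.
From dH/dt = 0: 0.00125·131 - 0.138 = 0.022P*, so P* = 0.0252/0.022 = 1.14.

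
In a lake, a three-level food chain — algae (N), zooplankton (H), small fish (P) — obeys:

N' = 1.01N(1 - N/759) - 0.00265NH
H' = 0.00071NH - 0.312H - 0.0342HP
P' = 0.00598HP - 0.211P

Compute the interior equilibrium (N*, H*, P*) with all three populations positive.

N* ≈ 689, H* ≈ 35.3, P* ≈ 5.18

From dP/dt = 0: 0.00598H* = 0.211, so H* = 35.3.
From dN/dt = 0: 1.01(1 - N*/759) = 0.00265·35.3, giving N* = 759·(1 - 0.0926) = 689.
From dH/dt = 0: 0.00071·689 - 0.312 = 0.0342P*, so P* = 0.177/0.0342 = 5.18.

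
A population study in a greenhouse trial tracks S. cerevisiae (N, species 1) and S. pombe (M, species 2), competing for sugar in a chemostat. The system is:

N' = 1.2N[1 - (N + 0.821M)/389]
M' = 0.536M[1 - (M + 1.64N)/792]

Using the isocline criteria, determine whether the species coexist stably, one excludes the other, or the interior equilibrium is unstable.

Compare the nullcline intercepts: K1/α12 = 389/0.821 = 474 < K2 = 792; K2/α21 = 792/1.64 = 483 > K1 = 389.
Since the inequalities point opposite ways, species 2 can invade but species 1 cannot.

species 2 excludes species 1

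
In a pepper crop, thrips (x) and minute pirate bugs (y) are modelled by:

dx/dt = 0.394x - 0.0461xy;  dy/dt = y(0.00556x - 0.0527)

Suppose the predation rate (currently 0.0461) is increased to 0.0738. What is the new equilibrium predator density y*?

At the interior fixed point, setting dx/dt = 0 with x > 0 fixes y* = (prey growth rate)/(xy coefficient) — independent of the other coefficients.
With the change, y* = 0.394/0.0738 = 5.34; it falls from 8.55.

y* ≈ 5.34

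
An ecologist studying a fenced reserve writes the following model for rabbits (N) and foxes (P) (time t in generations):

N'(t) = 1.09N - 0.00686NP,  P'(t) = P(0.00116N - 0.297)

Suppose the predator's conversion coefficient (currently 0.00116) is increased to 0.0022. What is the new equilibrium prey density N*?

At the interior fixed point, setting dP/dt = 0 with P > 0 fixes N* = (predator death rate)/(NP coefficient) — independent of the other coefficients.
With the change, N* = 0.297/0.0022 = 135; it falls from 256.

N* ≈ 135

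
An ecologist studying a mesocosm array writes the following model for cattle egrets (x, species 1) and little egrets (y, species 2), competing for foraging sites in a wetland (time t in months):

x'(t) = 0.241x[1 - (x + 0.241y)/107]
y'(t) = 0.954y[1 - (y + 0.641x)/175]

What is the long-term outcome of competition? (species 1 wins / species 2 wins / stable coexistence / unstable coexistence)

Compare the nullcline intercepts: K1/α12 = 107/0.241 = 444 > K2 = 175; K2/α21 = 175/0.641 = 273 > K1 = 107.
Since both inequalities hold, each species can invade when rare, so the interior equilibrium is stable.

stable coexistence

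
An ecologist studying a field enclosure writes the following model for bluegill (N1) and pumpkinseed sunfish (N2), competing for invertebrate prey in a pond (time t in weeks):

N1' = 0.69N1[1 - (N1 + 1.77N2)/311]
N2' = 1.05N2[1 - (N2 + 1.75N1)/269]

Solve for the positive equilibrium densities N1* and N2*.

N1* ≈ 78.7, N2* ≈ 131

Setting both brackets to zero gives the nullclines N1 + 1.77N2 = 311 and 1.75N1 + N2 = 269.
Substituting N2 = 269 - 1.75N1 into the first: N1(1 - 1.77·1.75) = 311 - 1.77·269.
So N1* = -165/-2.1 = 78.7, and then N2* = 269 - 1.75·78.7 = 131.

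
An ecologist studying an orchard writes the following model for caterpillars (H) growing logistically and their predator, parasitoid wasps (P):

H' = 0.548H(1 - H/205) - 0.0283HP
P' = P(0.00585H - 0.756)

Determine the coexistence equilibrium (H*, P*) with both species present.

From dP/dt = 0 with P > 0: 0.00585H* = 0.756, so H* = 129.
Substitute into dH/dt = 0: 0.548(1 - 129/205) = 0.0283P*.
The bracket is 0.37, giving P* = 0.203/0.0283 = 7.16.

H* ≈ 129, P* ≈ 7.16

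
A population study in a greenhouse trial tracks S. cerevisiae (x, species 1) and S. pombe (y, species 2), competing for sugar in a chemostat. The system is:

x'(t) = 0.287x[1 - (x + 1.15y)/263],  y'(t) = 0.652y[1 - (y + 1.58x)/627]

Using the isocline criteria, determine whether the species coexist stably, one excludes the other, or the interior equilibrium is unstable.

Compare the nullcline intercepts: K1/α12 = 263/1.15 = 229 < K2 = 627; K2/α21 = 627/1.58 = 397 > K1 = 263.
Since the inequalities point opposite ways, species 2 can invade but species 1 cannot.

species 2 excludes species 1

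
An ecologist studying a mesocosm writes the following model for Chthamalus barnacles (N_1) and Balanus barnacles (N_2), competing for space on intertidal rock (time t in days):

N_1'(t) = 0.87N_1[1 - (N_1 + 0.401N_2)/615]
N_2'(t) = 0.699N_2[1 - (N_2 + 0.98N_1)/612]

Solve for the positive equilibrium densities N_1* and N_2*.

N_1* ≈ 609, N_2* ≈ 15.3

Setting both brackets to zero gives the nullclines N_1 + 0.401N_2 = 615 and 0.98N_1 + N_2 = 612.
Substituting N_2 = 612 - 0.98N_1 into the first: N_1(1 - 0.401·0.98) = 615 - 0.401·612.
So N_1* = 370/0.607 = 609, and then N_2* = 612 - 0.98·609 = 15.3.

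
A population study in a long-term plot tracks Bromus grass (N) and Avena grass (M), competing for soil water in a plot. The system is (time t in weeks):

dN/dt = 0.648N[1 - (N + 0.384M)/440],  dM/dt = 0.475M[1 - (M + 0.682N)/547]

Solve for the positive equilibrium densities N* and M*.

N* ≈ 312, M* ≈ 335

Setting both brackets to zero gives the nullclines N + 0.384M = 440 and 0.682N + M = 547.
Substituting M = 547 - 0.682N into the first: N(1 - 0.384·0.682) = 440 - 0.384·547.
So N* = 230/0.738 = 312, and then M* = 547 - 0.682·312 = 335.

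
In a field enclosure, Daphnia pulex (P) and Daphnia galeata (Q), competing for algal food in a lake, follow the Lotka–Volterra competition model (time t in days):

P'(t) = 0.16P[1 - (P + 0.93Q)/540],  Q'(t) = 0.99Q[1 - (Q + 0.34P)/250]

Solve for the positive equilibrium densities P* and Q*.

P* ≈ 450, Q* ≈ 97.1

Setting both brackets to zero gives the nullclines P + 0.93Q = 540 and 0.34P + Q = 250.
Substituting Q = 250 - 0.34P into the first: P(1 - 0.93·0.34) = 540 - 0.93·250.
So P* = 308/0.684 = 450, and then Q* = 250 - 0.34·450 = 97.1.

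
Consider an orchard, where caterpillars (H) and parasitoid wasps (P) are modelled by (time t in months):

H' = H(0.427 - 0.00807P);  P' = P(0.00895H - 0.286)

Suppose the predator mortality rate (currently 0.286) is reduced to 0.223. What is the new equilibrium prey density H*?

At the interior fixed point, setting dP/dt = 0 with P > 0 fixes H* = (predator death rate)/(HP coefficient) — independent of the other coefficients.
With the change, H* = 0.223/0.00895 = 24.9; it falls from 32.

H* ≈ 24.9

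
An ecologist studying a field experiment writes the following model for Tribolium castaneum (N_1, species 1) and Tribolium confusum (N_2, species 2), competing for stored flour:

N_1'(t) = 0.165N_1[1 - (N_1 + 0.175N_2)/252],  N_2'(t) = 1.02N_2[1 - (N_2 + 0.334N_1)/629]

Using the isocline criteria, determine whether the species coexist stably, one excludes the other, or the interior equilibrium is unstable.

stable coexistence

Compare the nullcline intercepts: K1/α12 = 252/0.175 = 1440 > K2 = 629; K2/α21 = 629/0.334 = 1880 > K1 = 252.
Since both inequalities hold, each species can invade when rare, so the interior equilibrium is stable.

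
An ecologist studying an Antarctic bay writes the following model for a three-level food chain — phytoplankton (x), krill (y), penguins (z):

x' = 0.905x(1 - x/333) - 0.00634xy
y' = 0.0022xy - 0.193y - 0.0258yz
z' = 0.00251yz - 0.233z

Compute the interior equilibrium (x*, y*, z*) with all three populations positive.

x* ≈ 116, y* ≈ 92.8, z* ≈ 2.45

From dz/dt = 0: 0.00251y* = 0.233, so y* = 92.8.
From dx/dt = 0: 0.905(1 - x*/333) = 0.00634·92.8, giving x* = 333·(1 - 0.65) = 116.
From dy/dt = 0: 0.0022·116 - 0.193 = 0.0258z*, so z* = 0.0632/0.0258 = 2.45.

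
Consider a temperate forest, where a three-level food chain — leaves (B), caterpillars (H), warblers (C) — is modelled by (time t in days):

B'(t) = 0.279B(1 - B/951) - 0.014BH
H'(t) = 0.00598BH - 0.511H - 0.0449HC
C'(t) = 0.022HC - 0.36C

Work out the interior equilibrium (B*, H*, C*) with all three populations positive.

B* ≈ 170, H* ≈ 16.4, C* ≈ 11.3

From dC/dt = 0: 0.022H* = 0.36, so H* = 16.4.
From dB/dt = 0: 0.279(1 - B*/951) = 0.014·16.4, giving B* = 951·(1 - 0.821) = 170.
From dH/dt = 0: 0.00598·170 - 0.511 = 0.0449C*, so C* = 0.506/0.0449 = 11.3.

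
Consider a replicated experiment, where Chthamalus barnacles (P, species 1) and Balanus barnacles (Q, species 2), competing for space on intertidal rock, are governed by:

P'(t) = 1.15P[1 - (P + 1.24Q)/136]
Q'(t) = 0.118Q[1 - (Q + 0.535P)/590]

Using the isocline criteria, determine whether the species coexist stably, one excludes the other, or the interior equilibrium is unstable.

Compare the nullcline intercepts: K1/α12 = 136/1.24 = 110 < K2 = 590; K2/α21 = 590/0.535 = 1100 > K1 = 136.
Since the inequalities point opposite ways, species 2 can invade but species 1 cannot.

species 2 excludes species 1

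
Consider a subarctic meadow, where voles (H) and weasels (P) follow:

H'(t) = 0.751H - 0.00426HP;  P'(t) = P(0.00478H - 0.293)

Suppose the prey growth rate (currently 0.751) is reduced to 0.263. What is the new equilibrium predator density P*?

At the interior fixed point, setting dH/dt = 0 with H > 0 fixes P* = (prey growth rate)/(HP coefficient) — independent of the other coefficients.
With the change, P* = 0.263/0.00426 = 61.7; it falls from 176.

P* ≈ 61.7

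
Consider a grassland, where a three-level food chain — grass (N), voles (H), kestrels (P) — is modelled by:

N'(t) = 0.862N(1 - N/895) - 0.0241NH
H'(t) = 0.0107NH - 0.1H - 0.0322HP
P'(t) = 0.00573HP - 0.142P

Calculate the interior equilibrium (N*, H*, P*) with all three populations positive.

N* ≈ 275, H* ≈ 24.8, P* ≈ 88.2

From dP/dt = 0: 0.00573H* = 0.142, so H* = 24.8.
From dN/dt = 0: 0.862(1 - N*/895) = 0.0241·24.8, giving N* = 895·(1 - 0.693) = 275.
From dH/dt = 0: 0.0107·275 - 0.1 = 0.0322P*, so P* = 2.84/0.0322 = 88.2.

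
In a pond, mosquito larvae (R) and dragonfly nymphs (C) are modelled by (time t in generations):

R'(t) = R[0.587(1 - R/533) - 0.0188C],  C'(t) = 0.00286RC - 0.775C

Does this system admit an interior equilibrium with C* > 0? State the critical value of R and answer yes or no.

The predator equation gives dC/dt > 0 only when R > 0.775/0.00286 = 271.
Without the predator, R → K = 533. Since 533 > 271, the predator can invade and persist.

Threshold R = 271; K > 271, so yes, the predator persists.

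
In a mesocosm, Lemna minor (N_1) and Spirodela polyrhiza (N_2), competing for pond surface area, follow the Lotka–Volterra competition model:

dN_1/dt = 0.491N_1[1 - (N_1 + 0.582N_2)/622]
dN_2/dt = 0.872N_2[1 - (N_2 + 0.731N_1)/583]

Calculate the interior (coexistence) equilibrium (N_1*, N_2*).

Setting both brackets to zero gives the nullclines N_1 + 0.582N_2 = 622 and 0.731N_1 + N_2 = 583.
Substituting N_2 = 583 - 0.731N_1 into the first: N_1(1 - 0.582·0.731) = 622 - 0.582·583.
So N_1* = 283/0.575 = 492, and then N_2* = 583 - 0.731·492 = 223.

N_1* ≈ 492, N_2* ≈ 223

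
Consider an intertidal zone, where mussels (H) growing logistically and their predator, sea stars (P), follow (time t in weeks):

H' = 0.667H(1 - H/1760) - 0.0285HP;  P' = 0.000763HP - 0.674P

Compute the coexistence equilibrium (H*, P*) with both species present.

H* ≈ 883, P* ≈ 11.7

From dP/dt = 0 with P > 0: 0.000763H* = 0.674, so H* = 883.
Substitute into dH/dt = 0: 0.667(1 - 883/1760) = 0.0285P*.
The bracket is 0.498, giving P* = 0.332/0.0285 = 11.7.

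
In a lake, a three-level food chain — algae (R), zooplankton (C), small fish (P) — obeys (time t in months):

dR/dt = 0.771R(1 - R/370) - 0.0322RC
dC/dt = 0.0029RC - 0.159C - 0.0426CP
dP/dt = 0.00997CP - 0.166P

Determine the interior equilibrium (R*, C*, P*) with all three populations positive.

From dP/dt = 0: 0.00997C* = 0.166, so C* = 16.6.
From dR/dt = 0: 0.771(1 - R*/370) = 0.0322·16.6, giving R* = 370·(1 - 0.695) = 113.
From dC/dt = 0: 0.0029·113 - 0.159 = 0.0426P*, so P* = 0.168/0.0426 = 3.94.

R* ≈ 113, C* ≈ 16.6, P* ≈ 3.94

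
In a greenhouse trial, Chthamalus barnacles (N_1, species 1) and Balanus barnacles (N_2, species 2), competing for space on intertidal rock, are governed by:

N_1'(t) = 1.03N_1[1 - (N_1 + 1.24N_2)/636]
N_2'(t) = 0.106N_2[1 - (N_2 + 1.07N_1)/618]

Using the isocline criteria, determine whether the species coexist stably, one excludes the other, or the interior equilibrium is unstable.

unstable coexistence (outcome depends on initial conditions)

Compare the nullcline intercepts: K1/α12 = 636/1.24 = 513 < K2 = 618; K2/α21 = 618/1.07 = 578 < K1 = 636.
Since both are reversed, neither can invade when rare; the interior point is a saddle.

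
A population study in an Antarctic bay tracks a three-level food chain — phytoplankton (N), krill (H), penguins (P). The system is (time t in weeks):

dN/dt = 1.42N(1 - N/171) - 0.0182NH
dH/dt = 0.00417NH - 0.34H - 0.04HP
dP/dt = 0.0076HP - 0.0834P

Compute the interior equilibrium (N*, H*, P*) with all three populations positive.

From dP/dt = 0: 0.0076H* = 0.0834, so H* = 11.
From dN/dt = 0: 1.42(1 - N*/171) = 0.0182·11, giving N* = 171·(1 - 0.141) = 147.
From dH/dt = 0: 0.00417·147 - 0.34 = 0.04P*, so P* = 0.273/0.04 = 6.82.

N* ≈ 147, H* ≈ 11, P* ≈ 6.82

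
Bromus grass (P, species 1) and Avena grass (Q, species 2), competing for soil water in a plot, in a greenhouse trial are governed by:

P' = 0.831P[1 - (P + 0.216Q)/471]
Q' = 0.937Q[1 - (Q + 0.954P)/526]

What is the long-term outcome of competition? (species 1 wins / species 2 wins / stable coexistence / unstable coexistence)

stable coexistence

Compare the nullcline intercepts: K1/α12 = 471/0.216 = 2180 > K2 = 526; K2/α21 = 526/0.954 = 551 > K1 = 471.
Since both inequalities hold, each species can invade when rare, so the interior equilibrium is stable.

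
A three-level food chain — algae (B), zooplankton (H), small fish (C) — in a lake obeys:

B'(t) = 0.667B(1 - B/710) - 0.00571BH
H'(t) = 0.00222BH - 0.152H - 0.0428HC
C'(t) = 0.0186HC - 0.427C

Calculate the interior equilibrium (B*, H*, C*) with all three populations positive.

From dC/dt = 0: 0.0186H* = 0.427, so H* = 23.
From dB/dt = 0: 0.667(1 - B*/710) = 0.00571·23, giving B* = 710·(1 - 0.197) = 570.
From dH/dt = 0: 0.00222·570 - 0.152 = 0.0428C*, so C* = 1.11/0.0428 = 26.

B* ≈ 570, H* ≈ 23, C* ≈ 26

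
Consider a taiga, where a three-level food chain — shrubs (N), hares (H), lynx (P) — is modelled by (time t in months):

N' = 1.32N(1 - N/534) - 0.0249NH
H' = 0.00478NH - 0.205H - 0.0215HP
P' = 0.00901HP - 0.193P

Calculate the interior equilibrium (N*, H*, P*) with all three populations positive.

N* ≈ 318, H* ≈ 21.4, P* ≈ 61.2

From dP/dt = 0: 0.00901H* = 0.193, so H* = 21.4.
From dN/dt = 0: 1.32(1 - N*/534) = 0.0249·21.4, giving N* = 534·(1 - 0.404) = 318.
From dH/dt = 0: 0.00478·318 - 0.205 = 0.0215P*, so P* = 1.32/0.0215 = 61.2.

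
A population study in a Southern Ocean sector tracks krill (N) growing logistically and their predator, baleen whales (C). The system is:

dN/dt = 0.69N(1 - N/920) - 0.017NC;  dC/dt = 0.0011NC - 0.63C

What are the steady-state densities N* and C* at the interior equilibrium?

N* ≈ 573, C* ≈ 15.3

From dC/dt = 0 with C > 0: 0.0011N* = 0.63, so N* = 573.
Substitute into dN/dt = 0: 0.69(1 - 573/920) = 0.017C*.
The bracket is 0.377, giving C* = 0.26/0.017 = 15.3.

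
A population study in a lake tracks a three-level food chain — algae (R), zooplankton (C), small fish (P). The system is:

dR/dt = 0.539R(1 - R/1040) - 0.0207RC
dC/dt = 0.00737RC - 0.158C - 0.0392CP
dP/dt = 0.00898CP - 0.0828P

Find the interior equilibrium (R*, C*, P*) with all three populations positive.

R* ≈ 672, C* ≈ 9.22, P* ≈ 122

From dP/dt = 0: 0.00898C* = 0.0828, so C* = 9.22.
From dR/dt = 0: 0.539(1 - R*/1040) = 0.0207·9.22, giving R* = 1040·(1 - 0.354) = 672.
From dC/dt = 0: 0.00737·672 - 0.158 = 0.0392P*, so P* = 4.79/0.0392 = 122.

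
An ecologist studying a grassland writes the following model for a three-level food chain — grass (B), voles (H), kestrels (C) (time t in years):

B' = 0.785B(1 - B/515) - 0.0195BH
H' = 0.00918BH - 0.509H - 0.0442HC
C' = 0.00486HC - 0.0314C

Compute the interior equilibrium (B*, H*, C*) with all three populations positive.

B* ≈ 432, H* ≈ 6.46, C* ≈ 78.3

From dC/dt = 0: 0.00486H* = 0.0314, so H* = 6.46.
From dB/dt = 0: 0.785(1 - B*/515) = 0.0195·6.46, giving B* = 515·(1 - 0.16) = 432.
From dH/dt = 0: 0.00918·432 - 0.509 = 0.0442C*, so C* = 3.46/0.0442 = 78.3.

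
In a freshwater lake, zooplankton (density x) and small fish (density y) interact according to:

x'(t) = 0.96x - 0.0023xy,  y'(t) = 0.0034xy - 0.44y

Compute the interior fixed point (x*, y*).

Set dy/dt = 0 with y > 0: 0.0034x - 0.44 = 0, so x* = 0.44/0.0034 = 129.
Set dx/dt = 0 with x > 0: 0.96 - 0.0023y = 0, so y* = 0.96/0.0023 = 417.

x* ≈ 129, y* ≈ 417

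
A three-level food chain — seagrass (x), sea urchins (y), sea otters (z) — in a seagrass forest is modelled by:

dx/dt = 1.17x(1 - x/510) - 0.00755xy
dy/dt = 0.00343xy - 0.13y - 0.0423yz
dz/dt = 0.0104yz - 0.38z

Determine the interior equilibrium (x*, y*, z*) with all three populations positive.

x* ≈ 390, y* ≈ 36.5, z* ≈ 28.5

From dz/dt = 0: 0.0104y* = 0.38, so y* = 36.5.
From dx/dt = 0: 1.17(1 - x*/510) = 0.00755·36.5, giving x* = 510·(1 - 0.236) = 390.
From dy/dt = 0: 0.00343·390 - 0.13 = 0.0423z*, so z* = 1.21/0.0423 = 28.5.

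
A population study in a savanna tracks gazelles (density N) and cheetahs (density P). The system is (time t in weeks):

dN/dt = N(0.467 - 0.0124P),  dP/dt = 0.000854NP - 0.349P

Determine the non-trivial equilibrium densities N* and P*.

Set dP/dt = 0 with P > 0: 0.000854N - 0.349 = 0, so N* = 0.349/0.000854 = 409.
Set dN/dt = 0 with N > 0: 0.467 - 0.0124P = 0, so P* = 0.467/0.0124 = 37.7.

N* ≈ 409, P* ≈ 37.7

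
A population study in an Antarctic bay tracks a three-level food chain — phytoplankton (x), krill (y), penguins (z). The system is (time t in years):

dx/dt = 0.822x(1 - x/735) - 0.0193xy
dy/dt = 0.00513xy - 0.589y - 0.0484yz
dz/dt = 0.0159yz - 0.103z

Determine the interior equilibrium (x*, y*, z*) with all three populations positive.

x* ≈ 623, y* ≈ 6.48, z* ≈ 53.9

From dz/dt = 0: 0.0159y* = 0.103, so y* = 6.48.
From dx/dt = 0: 0.822(1 - x*/735) = 0.0193·6.48, giving x* = 735·(1 - 0.152) = 623.
From dy/dt = 0: 0.00513·623 - 0.589 = 0.0484z*, so z* = 2.61/0.0484 = 53.9.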